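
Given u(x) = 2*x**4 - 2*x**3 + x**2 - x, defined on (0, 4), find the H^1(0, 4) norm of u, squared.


||u||_{H^1}^2 = 50744396/315

The H^1 norm (squared) on an interval (0, L) is
  ||u||_{H^1}^2 = ∫_0^L u(x)^2 dx + ∫_0^L u'(x)^2 dx.
Compute u'(x) = 8*x**3 - 6*x**2 + 2*x - 1.
Then u(x)^2 = 4*x**8 - 8*x**7 + 8*x**6 - 8*x**5 + 5*x**4 - 2*x**3 + x**2 and u'(x)^2 = 64*x**6 - 96*x**5 + 68*x**4 - 40*x**3 + 16*x**2 - 4*x + 1.
Integrate each monomial from 0 to 4 using ∫_0^4 c·x^n dx = c·4^(n+1)/(n+1):
  ∫_0^4 u(x)^2 dx = ∫_0^4 (4*x^8 - 8*x^7 + 8*x^6 - 8*x^5 + 5*x^4 - 2*x^3 + x^2) dx. Term by term:
    ∫_0^4 4*x^8 dx = 1048576/9;  ∫_0^4 -8*x^7 dx = -65536;  ∫_0^4 8*x^6 dx = 131072/7;
    ∫_0^4 -8*x^5 dx = -16384/3;  ∫_0^4 5*x^4 dx = 1024;  ∫_0^4 -2*x^3 dx = -128;
    ∫_0^4 x^2 dx = 64/3.
  Sum: 1048576/9 − 65536 + 131072/7 − 16384/3 + 1024 − 128 + 64/3 = 4104640/63.
  ∫_0^4 u'(x)^2 dx = ∫_0^4 (64*x^6 - 96*x^5 + 68*x^4 - 40*x^3 + 16*x^2 - 4*x + 1) dx. Term by term:
    ∫_0^4 64*x^6 dx = 1048576/7;  ∫_0^4 -96*x^5 dx = -65536;  ∫_0^4 68*x^4 dx = 69632/5;
    ∫_0^4 -40*x^3 dx = -2560;  ∫_0^4 16*x^2 dx = 1024/3;  ∫_0^4 -4*x dx = -32;
    ∫_0^4 1 dx = 4.
  Sum: 1048576/7 − 65536 + 69632/5 − 2560 + 1024/3 − 32 + 4 = 10073732/105.
Adding: ||u||_{H^1}^2 = 4104640/63 + 10073732/105 = 50744396/315.


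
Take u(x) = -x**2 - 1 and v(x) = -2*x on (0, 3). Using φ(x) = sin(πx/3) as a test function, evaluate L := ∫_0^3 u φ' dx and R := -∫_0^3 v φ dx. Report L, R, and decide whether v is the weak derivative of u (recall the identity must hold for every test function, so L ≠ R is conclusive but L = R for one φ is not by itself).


LHS = 18/π, RHS = 18/π. Yes, v = u' weakly.

u(x) = -x**2 - 1, classical derivative u'(x) = -2*x.
φ(x) = sin(πx/3), so φ'(x) = π*cos(π*x/3)/3.
Note φ(0) = φ(3) = 0, so the boundary term u·φ vanishes.
LHS = ∫_0^3 u(x) φ'(x) dx = ∫_0^3 (-π*x^2*cos(π*x/3)/3 - π*cos(π*x/3)/3) dx. Term by term:
  ∫_0^3 -π*cos(π*x/3)/3 dx = 0;  ∫_0^3 -π*x^2*cos(π*x/3)/3 dx = 18/π.
Sum: 0 + 18/π = 18/π.
So LHS = 18/π.
∫_0^3 v(x) φ(x) dx = ∫_0^3 (-2*x*sin(π*x/3)) dx. Term by term:
  ∫_0^3 -2*x*sin(π*x/3) dx = -18/π.
So RHS = -∫_0^3 v(x) φ(x) dx = 18/π.
LHS = RHS, so the identity holds for this test φ.
Moreover u is smooth here and v(x) = u'(x) = -2*x pointwise, so the identity holds for every test function. Hence v is the weak derivative of u.


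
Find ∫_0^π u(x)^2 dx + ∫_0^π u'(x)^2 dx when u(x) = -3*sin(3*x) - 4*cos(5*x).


||u||_{H^1(0,π)}^2 = 253*π

u'(x) = 20*sin(5*x) - 9*cos(3*x).
Expand u² and (u')² and integrate term by term on (0, π), using: for integers n ≥ 1, ∫_0^π sin²(nx) dx = ∫_0^π cos²(nx) dx = π/2; for n ≠ n', ∫_0^π sin(nx)sin(n'x) dx = ∫_0^π cos(nx)cos(n'x) dx = 0; and by product-to-sum, ∫_0^π sin(nx)cos(n'x) dx = ½∫_0^π [sin((n+n')x) + sin((n−n')x)] dx, which is 0 when n+n' is even and 2n/(n²−n'²) when n+n' is odd (it need not vanish on (0, π)).
  u² squared terms: (-4)²·∫cos(5x)² dx = 16·π/2 = 8*π;  (-3)²·∫sin(3x)² dx = 9·π/2 = 9*π/2.
  u² cross terms: 2·(-4)·(-3)·∫cos(5x)·sin(3x) dx = 24·(0) = 0.
  So ∫_0^π u² dx = 8*π + 9*π/2 + 0 = 25*π/2.
  (u')² squared terms: (-9)²·∫cos(3x)² dx = 81·π/2 = 81*π/2;  (20)²·∫sin(5x)² dx = 400·π/2 = 200*π.
  (u')² cross terms: 2·(-9)·(20)·∫cos(3x)·sin(5x) dx = -360·(0) = 0.
  So ∫_0^π (u')² dx = 81*π/2 + 200*π + 0 = 481*π/2.
||u||_{H^1}^2 = (25*π/2) + (481*π/2) = 253*π.


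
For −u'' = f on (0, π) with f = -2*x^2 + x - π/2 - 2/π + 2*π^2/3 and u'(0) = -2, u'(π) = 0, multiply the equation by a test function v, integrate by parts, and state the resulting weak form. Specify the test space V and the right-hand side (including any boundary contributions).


V = H^1(0, π) (v unrestricted at boundary; u is determined up to an additive constant); weak form: ∫_0^π u'v' dx = ∫_0^π (-2*x^2 + x - π/2 - 2/π + 2*π^2/3) v dx + 2·v(0) for all v ∈ V.

Multiply both sides by a test function v and integrate from 0 to π:
  ∫_0^π −u''(x) v(x) dx = ∫_0^π f(x) v(x) dx.
Integrate the LHS by parts once:
  ∫_0^π −u'' v dx = −[u'(x) v(x)]_0^π + ∫_0^π u'(x) v'(x) dx.
Thus ∫_0^π u'(x) v'(x) dx = ∫_0^π f(x) v(x) dx + [u'(x) v(x)]_0^π.
Choose V so that boundary terms are either known or forced to vanish.
u has inhomogeneous Neumann u'(0) = -2, u'(π) = 0. [u' v]_0^π = (0)·v(π) − (-2)·v(0) = 2·v(0). Take V = H^1(0, π); boundary term becomes part of RHS.
Weak formulation: find u (satisfying any essential BC) such that ∫_0^π u'(x) v'(x) dx = ∫_0^π f v dx + 2·v(0) for all v ∈ V (Neumann data are natural BCs: they enter the RHS as boundary terms).
Substituting f(x) = -2*x^2 + x - π/2 - 2/π + 2*π^2/3, the right-hand side is ∫_0^π (-2*x^2 + x - π/2 - 2/π + 2*π^2/3) v dx + 2·v(0).
Compatibility check (pure Neumann): taking v ≡ 1 ∈ V gives 0 = ∫_0^π f dx + (0) − (-2), i.e. ∫_0^π f dx must equal u'(0) − u'(π) = -2. Indeed ∫_0^π (-2*x^2 + x - π/2 - 2/π + 2*π^2/3) dx = -2, so the data are compatible. The solution is then unique only up to an additive constant (fix it e.g. by requiring ∫_0^π u dx = 0).


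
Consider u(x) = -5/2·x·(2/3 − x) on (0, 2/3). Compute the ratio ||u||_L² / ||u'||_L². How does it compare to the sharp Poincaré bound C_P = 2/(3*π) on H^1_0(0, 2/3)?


||u||_L² / ||u'||_L² = sqrt(10)/15 < C_P = 2/(3*π).

u(x) = -5/2·x·(2/3 − x), so u'(x) = 5*x - 5/3.
u(x) = -5/2·x·(2/3 − x) vanishes at x = 0 and x = 2/3, so u ∈ H^1_0(0, 2/3). Differentiate via the product rule and integrate the resulting polynomials term by term.
  ∫_0^2/3 u² dx = ∫_0^2/3 (25*x^4/4 - 25*x^3/3 + 25*x^2/9) dx. Term by term:
    ∫_0^2/3 25*x^4/4 dx = 40/243;  ∫_0^2/3 -25*x^3/3 dx = -100/243;  ∫_0^2/3 25*x^2/9 dx = 200/729.
  Sum: 40/243 − 100/243 + 200/729 = 20/729.
  ∫_0^2/3 (u')² dx = ∫_0^2/3 (25*x^2 - 50*x/3 + 25/9) dx. Term by term:
    ∫_0^2/3 25*x^2 dx = 200/81;  ∫_0^2/3 -50*x/3 dx = -100/27;  ∫_0^2/3 25/9 dx = 50/27.
  Sum: 200/81 − 100/27 + 50/27 = 50/81.
∫_0^2/3 u² dx = 20/729, so ||u||_L² = 2*sqrt(5)/27.
∫_0^2/3 (u')² dx = 50/81, so ||u'||_L² = 5*sqrt(2)/9.
Ratio ||u||_L² / ||u'||_L² = sqrt(10)/15.
Sharp Poincaré constant on H^1_0(0, 2/3) is C_P = L/π = 2/(3*π), achieved by sin(3*π/2·x).
A polynomial bump cannot attain the sharp Poincaré constant (only the first sine eigenfunction does), so the ratio is strictly less than C_P, consistent with ||u||_L² ≤ C_P ||u'||_L².


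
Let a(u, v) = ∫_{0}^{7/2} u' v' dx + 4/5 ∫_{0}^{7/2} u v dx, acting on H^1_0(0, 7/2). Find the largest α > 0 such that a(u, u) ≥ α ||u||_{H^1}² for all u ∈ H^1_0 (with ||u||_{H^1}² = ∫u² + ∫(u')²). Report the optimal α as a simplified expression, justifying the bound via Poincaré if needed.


α = 4*(49 + 5*π^2)/(5*(4*π^2 + 49))

Coercivity of a(·,·) on H^1_0(0, 7/2) means a(u, u) ≥ α ||u||_{H^1}² for every u ∈ H^1_0.
The interval has length L = 7/2, and Poincaré/coercivity depend only on L. Here a(u, u) = ∫(u')² + (4/5)·∫u².
Here 0 < c = 4/5 < 1. The condition a(u,u) ≥ α||u||_{H^1}² reads (1−α)∫(u')² ≥ (α−c)∫u². Any admissible α is ≤ 1 (rapidly oscillating u have ∫u²/∫(u')² → 0), and α = 1 would force 0 ≥ (1−c)∫u², impossible since c < 1; so 1−α > 0. By the sharp Poincaré inequality on H^1_0 of an interval of length L, ∫(u')² ≥ (π/L)²∫u² with equality for the first sine mode sin(π(x−x₀)/L) (x₀ the left endpoint), so the inequality holds for all u iff (1−α)(π/L)² ≥ α − c, i.e. α ≤ ((π/L)² + c)/((π/L)² + 1) = (1 + c(L/π)²)/(1 + (L/π)²). With (π/L)² = 4*π^2/49 and c = 4/5, the largest admissible constant is α = ((π/L)² + c)/((π/L)² + 1).
Simplifying, α = 4*(49 + 5*π^2)/(5*(4*π^2 + 49)).


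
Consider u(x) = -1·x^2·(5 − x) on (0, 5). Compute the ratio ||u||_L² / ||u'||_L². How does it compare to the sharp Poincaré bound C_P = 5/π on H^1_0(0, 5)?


||u||_L² / ||u'||_L² = 5*sqrt(14)/14 < C_P = 5/π.

u(x) = -1·x^2·(5 − x), so u'(x) = x*(3*x - 10).
u(x) = -1·x^2·(5 − x) vanishes at x = 0 and x = 5, so u ∈ H^1_0(0, 5). Differentiate via the product rule and integrate the resulting polynomials term by term.
  ∫_0^5 u² dx = ∫_0^5 (x^6 - 10*x^5 + 25*x^4) dx. Term by term:
    ∫_0^5 x^6 dx = 78125/7;  ∫_0^5 -10*x^5 dx = -78125/3;  ∫_0^5 25*x^4 dx = 15625.
  Sum: 78125/7 − 78125/3 + 15625 = 15625/21.
  ∫_0^5 (u')² dx = ∫_0^5 (9*x^4 - 60*x^3 + 100*x^2) dx. Term by term:
    ∫_0^5 9*x^4 dx = 5625;  ∫_0^5 -60*x^3 dx = -9375;  ∫_0^5 100*x^2 dx = 12500/3.
  Sum: 5625 − 9375 + 12500/3 = 1250/3.
∫_0^5 u² dx = 15625/21, so ||u||_L² = 125*sqrt(21)/21.
∫_0^5 (u')² dx = 1250/3, so ||u'||_L² = 25*sqrt(6)/3.
Ratio ||u||_L² / ||u'||_L² = 5*sqrt(14)/14.
Sharp Poincaré constant on H^1_0(0, 5) is C_P = L/π = 5/π, achieved by sin(π/5·x).
A polynomial bump cannot attain the sharp Poincaré constant (only the first sine eigenfunction does), so the ratio is strictly less than C_P, consistent with ||u||_L² ≤ C_P ||u'||_L².


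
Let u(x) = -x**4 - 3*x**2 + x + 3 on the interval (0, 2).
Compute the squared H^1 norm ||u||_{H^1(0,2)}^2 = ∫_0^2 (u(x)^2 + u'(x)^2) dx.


||u||_{H^1}^2 = 241576/315

The H^1 norm (squared) on an interval (0, L) is
  ||u||_{H^1}^2 = ∫_0^L u(x)^2 dx + ∫_0^L u'(x)^2 dx.
Compute u'(x) = -4*x**3 - 6*x + 1.
Then u(x)^2 = x**8 + 6*x**6 - 2*x**5 + 3*x**4 - 6*x**3 - 17*x**2 + 6*x + 9 and u'(x)^2 = 16*x**6 + 48*x**4 - 8*x**3 + 36*x**2 - 12*x + 1.
Integrate each monomial from 0 to 2 using ∫_0^2 c·x^n dx = c·2^(n+1)/(n+1):
  ∫_0^2 u(x)^2 dx = ∫_0^2 (x^8 + 6*x^6 - 2*x^5 + 3*x^4 - 6*x^3 - 17*x^2 + 6*x + 9) dx. Term by term:
    ∫_0^2 x^8 dx = 512/9;  ∫_0^2 6*x^6 dx = 768/7;  ∫_0^2 -2*x^5 dx = -64/3;
    ∫_0^2 3*x^4 dx = 96/5;  ∫_0^2 -6*x^3 dx = -24;  ∫_0^2 -17*x^2 dx = -136/3;
    ∫_0^2 6*x dx = 12;  ∫_0^2 9 dx = 18.
  Sum: 512/9 + 768/7 − 64/3 + 96/5 − 24 − 136/3 + 12 + 18 = 39418/315.
  ∫_0^2 u'(x)^2 dx = ∫_0^2 (16*x^6 + 48*x^4 - 8*x^3 + 36*x^2 - 12*x + 1) dx. Term by term:
    ∫_0^2 16*x^6 dx = 2048/7;  ∫_0^2 48*x^4 dx = 1536/5;  ∫_0^2 -8*x^3 dx = -32;
    ∫_0^2 36*x^2 dx = 96;  ∫_0^2 -12*x dx = -24;  ∫_0^2 1 dx = 2.
  Sum: 2048/7 + 1536/5 − 32 + 96 − 24 + 2 = 22462/35.
Adding: ||u||_{H^1}^2 = 39418/315 + 22462/35 = 241576/315.


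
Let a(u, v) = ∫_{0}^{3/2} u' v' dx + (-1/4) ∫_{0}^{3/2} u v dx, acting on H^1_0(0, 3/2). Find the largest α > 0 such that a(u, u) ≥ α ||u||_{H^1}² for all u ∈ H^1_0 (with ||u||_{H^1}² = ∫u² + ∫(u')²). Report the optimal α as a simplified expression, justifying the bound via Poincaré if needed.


α = (-9 + 16*π^2)/(4*(9 + 4*π^2))

Coercivity of a(·,·) on H^1_0(0, 3/2) means a(u, u) ≥ α ||u||_{H^1}² for every u ∈ H^1_0.
The interval has length L = 3/2, and Poincaré/coercivity depend only on L. Here a(u, u) = ∫(u')² + (-1/4)·∫u².
Here c = -1/4 < 0 with |c| < (π/L)² = 4*π^2/9, so coercivity still holds. The condition a(u,u) ≥ α||u||_{H^1}² reads (1−α)∫(u')² ≥ (α−c)∫u². Any admissible α is ≤ 1 (rapidly oscillating u have ∫u²/∫(u')² → 0), and α = 1 would force 0 ≥ (1−c)∫u², impossible since c < 1; so 1−α > 0. By the sharp Poincaré inequality on H^1_0 of an interval of length L, ∫(u')² ≥ (π/L)²∫u² with equality for the first sine mode sin(π(x−x₀)/L) (x₀ the left endpoint), so the inequality holds for all u iff (1−α)(π/L)² ≥ α − c, i.e. α ≤ ((π/L)² + c)/((π/L)² + 1) = (1 + c(L/π)²)/(1 + (L/π)²). (Direct route, valid since c ≤ 0: Poincaré gives c∫u² ≥ c(L/π)²∫(u')², so a(u,u) ≥ (1 + c(L/π)²)∫(u')², while ||u||_{H^1}² ≤ (1 + (L/π)²)∫(u')²; dividing yields the same α.) With (π/L)² = 4*π^2/9 and c = -1/4, the largest admissible constant is α = ((π/L)² + c)/((π/L)² + 1).
Simplifying, α = (-9 + 16*π^2)/(4*(9 + 4*π^2)).


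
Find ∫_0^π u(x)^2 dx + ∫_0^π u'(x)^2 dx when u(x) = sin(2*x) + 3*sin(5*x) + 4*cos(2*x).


||u||_{H^1(0,π)}^2 = 400/7 + 319*π/2

u'(x) = -8*sin(2*x) + 2*cos(2*x) + 15*cos(5*x).
Expand u² and (u')² and integrate term by term on (0, π), using: for integers n ≥ 1, ∫_0^π sin²(nx) dx = ∫_0^π cos²(nx) dx = π/2; for n ≠ n', ∫_0^π sin(nx)sin(n'x) dx = ∫_0^π cos(nx)cos(n'x) dx = 0; and by product-to-sum, ∫_0^π sin(nx)cos(n'x) dx = ½∫_0^π [sin((n+n')x) + sin((n−n')x)] dx, which is 0 when n+n' is even and 2n/(n²−n'²) when n+n' is odd (it need not vanish on (0, π)).
  u² squared terms: (3)²·∫sin(5x)² dx = 9·π/2 = 9*π/2;  (4)²·∫cos(2x)² dx = 16·π/2 = 8*π;  (1)²·∫sin(2x)² dx = 1·π/2 = π/2.
  u² cross terms: 2·(3)·(4)·∫sin(5x)·cos(2x) dx = 24·(10/21) = 80/7;  2·(3)·(1)·∫sin(5x)·sin(2x) dx = 6·(0) = 0;  2·(4)·(1)·∫cos(2x)·sin(2x) dx = 8·(0) = 0.
  So ∫_0^π u² dx = 9*π/2 + 8*π + π/2 + 80/7 + 0 + 0 = 80/7 + 13*π.
  (u')² squared terms: (-8)²·∫sin(2x)² dx = 64·π/2 = 32*π;  (2)²·∫cos(2x)² dx = 4·π/2 = 2*π;  (15)²·∫cos(5x)² dx = 225·π/2 = 225*π/2.
  (u')² cross terms: 2·(-8)·(2)·∫sin(2x)·cos(2x) dx = -32·(0) = 0;  2·(-8)·(15)·∫sin(2x)·cos(5x) dx = -240·(-4/21) = 320/7;  2·(2)·(15)·∫cos(2x)·cos(5x) dx = 60·(0) = 0.
  So ∫_0^π (u')² dx = 32*π + 2*π + 225*π/2 + 0 + 320/7 + 0 = 320/7 + 293*π/2.
||u||_{H^1}^2 = (80/7 + 13*π) + (320/7 + 293*π/2) = 400/7 + 319*π/2.


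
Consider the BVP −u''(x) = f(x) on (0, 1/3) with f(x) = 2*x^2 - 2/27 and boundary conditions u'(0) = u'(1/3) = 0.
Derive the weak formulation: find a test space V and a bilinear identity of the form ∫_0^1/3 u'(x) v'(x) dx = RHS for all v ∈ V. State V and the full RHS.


V = H^1(0, 1/3) (no boundary constraint on v; u is determined up to an additive constant); weak form: ∫_0^1/3 u'v' dx = ∫_0^1/3 (2*x^2 - 2/27) v dx for all v ∈ V.

Multiply both sides by a test function v and integrate from 0 to 1/3:
  ∫_0^1/3 −u''(x) v(x) dx = ∫_0^1/3 f(x) v(x) dx.
Integrate the LHS by parts once:
  ∫_0^1/3 −u'' v dx = −[u'(x) v(x)]_0^1/3 + ∫_0^1/3 u'(x) v'(x) dx.
Thus ∫_0^1/3 u'(x) v'(x) dx = ∫_0^1/3 f(x) v(x) dx + [u'(x) v(x)]_0^1/3.
Choose V so that boundary terms are either known or forced to vanish.
u has homogeneous Neumann: u'(0) = u'(1/3) = 0. So [u' v]_0^1/3 = 0·v(1/3) − 0·v(0) = 0 for any v; take V = H^1(0, 1/3).
Weak formulation: find u (satisfying any essential BC) such that ∫_0^1/3 u'(x) v'(x) dx = ∫_0^1/3 f v dx for all v ∈ V (homogeneous Neumann, so boundary terms vanish).
Substituting f(x) = 2*x^2 - 2/27, the right-hand side is ∫_0^1/3 (2*x^2 - 2/27) v dx.
Compatibility check (pure Neumann): taking v ≡ 1 ∈ V gives 0 = ∫_0^1/3 f dx + (0) − (0), i.e. ∫_0^1/3 f dx must equal u'(0) − u'(1/3) = 0. Indeed ∫_0^1/3 (2*x^2 - 2/27) dx = 0, so the data are compatible. The solution is then unique only up to an additive constant (fix it e.g. by requiring ∫_0^1/3 u dx = 0).


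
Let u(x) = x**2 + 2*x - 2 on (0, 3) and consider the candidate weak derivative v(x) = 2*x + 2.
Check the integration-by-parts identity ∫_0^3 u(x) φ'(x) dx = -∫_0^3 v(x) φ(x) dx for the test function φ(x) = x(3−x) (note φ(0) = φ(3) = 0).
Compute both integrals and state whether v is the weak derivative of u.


LHS = -45/2, RHS = -45/2. Yes, v = u' weakly.

u(x) = x**2 + 2*x - 2, classical derivative u'(x) = 2*x + 2.
φ(x) = x(3−x), so φ'(x) = 3 - 2*x.
Note φ(0) = φ(3) = 0, so the boundary term u·φ vanishes.
LHS = ∫_0^3 u(x) φ'(x) dx = ∫_0^3 (-2*x^3 - x^2 + 10*x - 6) dx. Term by term:
  ∫_0^3 -2*x^3 dx = -81/2;  ∫_0^3 -x^2 dx = -9;  ∫_0^3 10*x dx = 45;
  ∫_0^3 -6 dx = -18.
Sum: -81/2 − 9 + 45 − 18 = -45/2.
So LHS = -45/2.
∫_0^3 v(x) φ(x) dx = ∫_0^3 (-2*x^3 + 4*x^2 + 6*x) dx. Term by term:
  ∫_0^3 -2*x^3 dx = -81/2;  ∫_0^3 4*x^2 dx = 36;  ∫_0^3 6*x dx = 27.
Sum: -81/2 + 36 + 27 = 45/2.
So RHS = -∫_0^3 v(x) φ(x) dx = -45/2.
LHS = RHS, so the identity holds for this test φ.
Moreover u is smooth here and v(x) = u'(x) = 2*x + 2 pointwise, so the identity holds for every test function. Hence v is the weak derivative of u.


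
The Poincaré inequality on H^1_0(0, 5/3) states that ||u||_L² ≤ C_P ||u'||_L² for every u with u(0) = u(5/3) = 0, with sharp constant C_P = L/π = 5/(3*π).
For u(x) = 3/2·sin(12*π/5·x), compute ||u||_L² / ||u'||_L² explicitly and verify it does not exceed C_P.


||u||_L² / ||u'||_L² = 5/(12*π) < C_P = 5/(3*π).

u(x) = 3/2·sin(12*π/5·x), so u'(x) = 18*π*cos(12*π*x/5)/5.
Writing u(x) = A·sin(kπx/L) with A = 3/2 and k = 4, use ∫_0^L sin²(kπx/L) dx = L/2 and ∫_0^L cos²(kπx/L) dx = L/2.
u² = 9/4·sin²(12*π/5·x) and (u')² = 324*π^2/25·cos²(12*π/5·x), and each of sin², cos² integrates to L/2 = 5/6 over (0, 5/3).
∫_0^5/3 u² dx = 15/8, so ||u||_L² = sqrt(30)/4.
∫_0^5/3 (u')² dx = 54*π^2/5, so ||u'||_L² = 3*sqrt(30)*π/5.
Ratio ||u||_L² / ||u'||_L² = 5/(12*π).
Sharp Poincaré constant on H^1_0(0, 5/3) is C_P = L/π = 5/(3*π), achieved by sin(3*π/5·x).
This is the k = 4 harmonic; the ratio L/(kπ) is strictly less than C_P = L/π, consistent with the sharp inequality ||u||_L² ≤ C_P ||u'||_L².


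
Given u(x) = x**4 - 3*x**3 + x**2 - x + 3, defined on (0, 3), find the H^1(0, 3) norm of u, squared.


||u||_{H^1}^2 = 7779/28

The H^1 norm (squared) on an interval (0, L) is
  ||u||_{H^1}^2 = ∫_0^L u(x)^2 dx + ∫_0^L u'(x)^2 dx.
Compute u'(x) = 4*x**3 - 9*x**2 + 2*x - 1.
Then u(x)^2 = x**8 - 6*x**7 + 11*x**6 - 8*x**5 + 13*x**4 - 20*x**3 + 7*x**2 - 6*x + 9 and u'(x)^2 = 16*x**6 - 72*x**5 + 97*x**4 - 44*x**3 + 22*x**2 - 4*x + 1.
Integrate each monomial from 0 to 3 using ∫_0^3 c·x^n dx = c·3^(n+1)/(n+1):
  ∫_0^3 u(x)^2 dx = ∫_0^3 (x^8 - 6*x^7 + 11*x^6 - 8*x^5 + 13*x^4 - 20*x^3 + 7*x^2 - 6*x + 9) dx. Term by term:
    ∫_0^3 x^8 dx = 2187;  ∫_0^3 -6*x^7 dx = -19683/4;  ∫_0^3 11*x^6 dx = 24057/7;
    ∫_0^3 -8*x^5 dx = -972;  ∫_0^3 13*x^4 dx = 3159/5;  ∫_0^3 -20*x^3 dx = -405;
    ∫_0^3 7*x^2 dx = 63;  ∫_0^3 -6*x dx = -27;  ∫_0^3 9 dx = 27.
  Sum: 2187 − 19683/4 + 24057/7 − 972 + 3159/5 − 405 + 63 − 27 + 27 = 2907/140.
  ∫_0^3 u'(x)^2 dx = ∫_0^3 (16*x^6 - 72*x^5 + 97*x^4 - 44*x^3 + 22*x^2 - 4*x + 1) dx. Term by term:
    ∫_0^3 16*x^6 dx = 34992/7;  ∫_0^3 -72*x^5 dx = -8748;  ∫_0^3 97*x^4 dx = 23571/5;
    ∫_0^3 -44*x^3 dx = -891;  ∫_0^3 22*x^2 dx = 198;  ∫_0^3 -4*x dx = -18;
    ∫_0^3 1 dx = 3.
  Sum: 34992/7 − 8748 + 23571/5 − 891 + 198 − 18 + 3 = 8997/35.
Adding: ||u||_{H^1}^2 = 2907/140 + 8997/35 = 7779/28.


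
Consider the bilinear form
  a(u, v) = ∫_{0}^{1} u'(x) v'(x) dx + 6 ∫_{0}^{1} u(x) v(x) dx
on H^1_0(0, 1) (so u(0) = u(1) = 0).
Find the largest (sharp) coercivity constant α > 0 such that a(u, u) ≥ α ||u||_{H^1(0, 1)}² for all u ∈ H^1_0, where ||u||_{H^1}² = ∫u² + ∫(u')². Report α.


α = 1

Coercivity of a(·,·) on H^1_0(0, 1) means a(u, u) ≥ α ||u||_{H^1}² for every u ∈ H^1_0.
The interval has length L = 1, and Poincaré/coercivity depend only on L. Here a(u, u) = ∫(u')² + (6)·∫u².
Here c = 6 ≥ 1, so a(u,u) = ∫(u')² + c∫u² ≥ ∫(u')² + ∫u² = ||u||_{H^1}², i.e. α = 1 works. No larger α is possible: a(u,u) ≥ α||u||_{H^1}² means (1−α)∫(u')² ≥ (α−c)∫u², and for the modes u_n = sin(nπ(x−x₀)/L) (x₀ the left endpoint) one has ∫u_n²/∫(u_n')² = (L/(nπ))² → 0, so a(u_n,u_n)/||u_n||_{H^1}² → 1. Hence the optimal constant is α = 1.
Therefore α = 1.


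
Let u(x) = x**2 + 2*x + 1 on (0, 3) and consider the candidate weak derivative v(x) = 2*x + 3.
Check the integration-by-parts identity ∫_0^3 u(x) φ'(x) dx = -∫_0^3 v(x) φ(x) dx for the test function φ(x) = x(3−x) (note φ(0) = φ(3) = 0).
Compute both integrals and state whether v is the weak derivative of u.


LHS = -45/2, RHS = -27. No, v is not the weak derivative of u.

u(x) = x**2 + 2*x + 1, classical derivative u'(x) = 2*x + 2.
φ(x) = x(3−x), so φ'(x) = 3 - 2*x.
Note φ(0) = φ(3) = 0, so the boundary term u·φ vanishes.
LHS = ∫_0^3 u(x) φ'(x) dx = ∫_0^3 (-2*x^3 - x^2 + 4*x + 3) dx. Term by term:
  ∫_0^3 -2*x^3 dx = -81/2;  ∫_0^3 -x^2 dx = -9;  ∫_0^3 4*x dx = 18;
  ∫_0^3 3 dx = 9.
Sum: -81/2 − 9 + 18 + 9 = -45/2.
So LHS = -45/2.
∫_0^3 v(x) φ(x) dx = ∫_0^3 (-2*x^3 + 3*x^2 + 9*x) dx. Term by term:
  ∫_0^3 -2*x^3 dx = -81/2;  ∫_0^3 3*x^2 dx = 27;  ∫_0^3 9*x dx = 81/2.
Sum: -81/2 + 27 + 81/2 = 27.
So RHS = -∫_0^3 v(x) φ(x) dx = -27.
LHS − RHS = 9/2 ≠ 0, so the identity fails.
(For a valid weak derivative the identity must hold for EVERY test function, in particular this one. The failure shows v is NOT the weak derivative of u.)
Correct weak derivative would be u'(x) = 2*x + 2.


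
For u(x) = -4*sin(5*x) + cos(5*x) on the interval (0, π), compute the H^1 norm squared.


||u||_{H^1(0,π)}^2 = 221*π

u'(x) = -5*sin(5*x) - 20*cos(5*x).
Expand u² and (u')² and integrate term by term on (0, π), using: for integers n ≥ 1, ∫_0^π sin²(nx) dx = ∫_0^π cos²(nx) dx = π/2; for n ≠ n', ∫_0^π sin(nx)sin(n'x) dx = ∫_0^π cos(nx)cos(n'x) dx = 0; and by product-to-sum, ∫_0^π sin(nx)cos(n'x) dx = ½∫_0^π [sin((n+n')x) + sin((n−n')x)] dx, which is 0 when n+n' is even and 2n/(n²−n'²) when n+n' is odd (it need not vanish on (0, π)).
  u² squared terms: (-4)²·∫sin(5x)² dx = 16·π/2 = 8*π;  (1)²·∫cos(5x)² dx = 1·π/2 = π/2.
  u² cross terms: 2·(-4)·(1)·∫sin(5x)·cos(5x) dx = -8·(0) = 0.
  So ∫_0^π u² dx = 8*π + π/2 + 0 = 17*π/2.
  (u')² squared terms: (-20)²·∫cos(5x)² dx = 400·π/2 = 200*π;  (-5)²·∫sin(5x)² dx = 25·π/2 = 25*π/2.
  (u')² cross terms: 2·(-20)·(-5)·∫cos(5x)·sin(5x) dx = 200·(0) = 0.
  So ∫_0^π (u')² dx = 200*π + 25*π/2 + 0 = 425*π/2.
||u||_{H^1}^2 = (17*π/2) + (425*π/2) = 221*π.


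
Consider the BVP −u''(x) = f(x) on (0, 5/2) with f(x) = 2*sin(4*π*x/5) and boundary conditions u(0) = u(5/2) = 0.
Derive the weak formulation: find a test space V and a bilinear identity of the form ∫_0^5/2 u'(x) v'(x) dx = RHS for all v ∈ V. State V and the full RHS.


V = H^1_0(0, 5/2) (so v(0) = v(5/2) = 0); weak form: ∫_0^5/2 u'v' dx = ∫_0^5/2 (2*sin(4*π*x/5)) v dx for all v ∈ V.

Multiply both sides by a test function v and integrate from 0 to 5/2:
  ∫_0^5/2 −u''(x) v(x) dx = ∫_0^5/2 f(x) v(x) dx.
Integrate the LHS by parts once:
  ∫_0^5/2 −u'' v dx = −[u'(x) v(x)]_0^5/2 + ∫_0^5/2 u'(x) v'(x) dx.
Thus ∫_0^5/2 u'(x) v'(x) dx = ∫_0^5/2 f(x) v(x) dx + [u'(x) v(x)]_0^5/2.
Choose V so that boundary terms are either known or forced to vanish.
u is Dirichlet: u(0) = u(5/2) = 0. Let V = H^1_0(0, 5/2); then v(0) = v(5/2) = 0, and [u' v]_0^5/2 = 0.
Weak formulation: find u (satisfying any essential BC) such that ∫_0^5/2 u'(x) v'(x) dx = ∫_0^5/2 f v dx for all v ∈ V.
Substituting f(x) = 2*sin(4*π*x/5), the right-hand side is ∫_0^5/2 (2*sin(4*π*x/5)) v dx.


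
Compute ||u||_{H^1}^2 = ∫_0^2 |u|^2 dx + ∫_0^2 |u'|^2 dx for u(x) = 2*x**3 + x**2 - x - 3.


||u||_{H^1}^2 = 12472/35

The H^1 norm (squared) on an interval (0, L) is
  ||u||_{H^1}^2 = ∫_0^L u(x)^2 dx + ∫_0^L u'(x)^2 dx.
Compute u'(x) = 6*x**2 + 2*x - 1.
Then u(x)^2 = 4*x**6 + 4*x**5 - 3*x**4 - 14*x**3 - 5*x**2 + 6*x + 9 and u'(x)^2 = 36*x**4 + 24*x**3 - 8*x**2 - 4*x + 1.
Integrate each monomial from 0 to 2 using ∫_0^2 c·x^n dx = c·2^(n+1)/(n+1):
  ∫_0^2 u(x)^2 dx = ∫_0^2 (4*x^6 + 4*x^5 - 3*x^4 - 14*x^3 - 5*x^2 + 6*x + 9) dx. Term by term:
    ∫_0^2 4*x^6 dx = 512/7;  ∫_0^2 4*x^5 dx = 128/3;  ∫_0^2 -3*x^4 dx = -96/5;
    ∫_0^2 -14*x^3 dx = -56;  ∫_0^2 -5*x^2 dx = -40/3;  ∫_0^2 6*x dx = 12;
    ∫_0^2 9 dx = 18.
  Sum: 512/7 + 128/3 − 96/5 − 56 − 40/3 + 12 + 18 = 6014/105.
  ∫_0^2 u'(x)^2 dx = ∫_0^2 (36*x^4 + 24*x^3 - 8*x^2 - 4*x + 1) dx. Term by term:
    ∫_0^2 36*x^4 dx = 1152/5;  ∫_0^2 24*x^3 dx = 96;  ∫_0^2 -8*x^2 dx = -64/3;
    ∫_0^2 -4*x dx = -8;  ∫_0^2 1 dx = 2.
  Sum: 1152/5 + 96 − 64/3 − 8 + 2 = 4486/15.
Adding: ||u||_{H^1}^2 = 6014/105 + 4486/15 = 12472/35.


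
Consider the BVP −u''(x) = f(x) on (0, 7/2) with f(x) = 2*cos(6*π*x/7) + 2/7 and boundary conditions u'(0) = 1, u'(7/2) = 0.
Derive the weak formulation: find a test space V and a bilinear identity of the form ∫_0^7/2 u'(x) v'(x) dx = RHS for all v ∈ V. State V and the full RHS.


V = H^1(0, 7/2) (v unrestricted at boundary; u is determined up to an additive constant); weak form: ∫_0^7/2 u'v' dx = ∫_0^7/2 (2*cos(6*π*x/7) + 2/7) v dx − v(0) for all v ∈ V.

Multiply both sides by a test function v and integrate from 0 to 7/2:
  ∫_0^7/2 −u''(x) v(x) dx = ∫_0^7/2 f(x) v(x) dx.
Integrate the LHS by parts once:
  ∫_0^7/2 −u'' v dx = −[u'(x) v(x)]_0^7/2 + ∫_0^7/2 u'(x) v'(x) dx.
Thus ∫_0^7/2 u'(x) v'(x) dx = ∫_0^7/2 f(x) v(x) dx + [u'(x) v(x)]_0^7/2.
Choose V so that boundary terms are either known or forced to vanish.
u has inhomogeneous Neumann u'(0) = 1, u'(7/2) = 0. [u' v]_0^7/2 = (0)·v(7/2) − (1)·v(0) = − v(0). Take V = H^1(0, 7/2); boundary term becomes part of RHS.
Weak formulation: find u (satisfying any essential BC) such that ∫_0^7/2 u'(x) v'(x) dx = ∫_0^7/2 f v dx − v(0) for all v ∈ V (Neumann data are natural BCs: they enter the RHS as boundary terms).
Substituting f(x) = 2*cos(6*π*x/7) + 2/7, the right-hand side is ∫_0^7/2 (2*cos(6*π*x/7) + 2/7) v dx − v(0).
Compatibility check (pure Neumann): taking v ≡ 1 ∈ V gives 0 = ∫_0^7/2 f dx + (0) − (1), i.e. ∫_0^7/2 f dx must equal u'(0) − u'(7/2) = 1. Indeed ∫_0^7/2 (2*cos(6*π*x/7) + 2/7) dx = 1, so the data are compatible. The solution is then unique only up to an additive constant (fix it e.g. by requiring ∫_0^7/2 u dx = 0).


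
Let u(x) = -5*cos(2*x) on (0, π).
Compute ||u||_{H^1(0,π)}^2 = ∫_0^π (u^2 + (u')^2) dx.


||u||_{H^1(0,π)}^2 = 125*π/2

u'(x) = 10*sin(2*x).
Expand u² and (u')² and integrate term by term on (0, π), using: for integers n ≥ 1, ∫_0^π sin²(nx) dx = ∫_0^π cos²(nx) dx = π/2; for n ≠ n', ∫_0^π sin(nx)sin(n'x) dx = ∫_0^π cos(nx)cos(n'x) dx = 0; and by product-to-sum, ∫_0^π sin(nx)cos(n'x) dx = ½∫_0^π [sin((n+n')x) + sin((n−n')x)] dx, which is 0 when n+n' is even and 2n/(n²−n'²) when n+n' is odd (it need not vanish on (0, π)).
  u² squared terms: (-5)²·∫cos(2x)² dx = 25·π/2 = 25*π/2.
  So ∫_0^π u² dx = 25*π/2.
  (u')² squared terms: (10)²·∫sin(2x)² dx = 100·π/2 = 50*π.
  So ∫_0^π (u')² dx = 50*π.
||u||_{H^1}^2 = (25*π/2) + (50*π) = 125*π/2.


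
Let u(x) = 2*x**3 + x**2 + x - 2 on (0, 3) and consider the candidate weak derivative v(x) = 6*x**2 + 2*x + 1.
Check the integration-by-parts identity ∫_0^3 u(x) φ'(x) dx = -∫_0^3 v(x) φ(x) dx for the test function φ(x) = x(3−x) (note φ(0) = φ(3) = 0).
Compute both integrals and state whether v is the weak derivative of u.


LHS = -909/10, RHS = -909/10. Yes, v = u' weakly.

u(x) = 2*x**3 + x**2 + x - 2, classical derivative u'(x) = 6*x**2 + 2*x + 1.
φ(x) = x(3−x), so φ'(x) = 3 - 2*x.
Note φ(0) = φ(3) = 0, so the boundary term u·φ vanishes.
LHS = ∫_0^3 u(x) φ'(x) dx = ∫_0^3 (-4*x^4 + 4*x^3 + x^2 + 7*x - 6) dx. Term by term:
  ∫_0^3 -4*x^4 dx = -972/5;  ∫_0^3 4*x^3 dx = 81;  ∫_0^3 x^2 dx = 9;
  ∫_0^3 7*x dx = 63/2;  ∫_0^3 -6 dx = -18.
Sum: -972/5 + 81 + 9 + 63/2 − 18 = -909/10.
So LHS = -909/10.
∫_0^3 v(x) φ(x) dx = ∫_0^3 (-6*x^4 + 16*x^3 + 5*x^2 + 3*x) dx. Term by term:
  ∫_0^3 -6*x^4 dx = -1458/5;  ∫_0^3 16*x^3 dx = 324;  ∫_0^3 5*x^2 dx = 45;
  ∫_0^3 3*x dx = 27/2.
Sum: -1458/5 + 324 + 45 + 27/2 = 909/10.
So RHS = -∫_0^3 v(x) φ(x) dx = -909/10.
LHS = RHS, so the identity holds for this test φ.
Moreover u is smooth here and v(x) = u'(x) = 6*x**2 + 2*x + 1 pointwise, so the identity holds for every test function. Hence v is the weak derivative of u.


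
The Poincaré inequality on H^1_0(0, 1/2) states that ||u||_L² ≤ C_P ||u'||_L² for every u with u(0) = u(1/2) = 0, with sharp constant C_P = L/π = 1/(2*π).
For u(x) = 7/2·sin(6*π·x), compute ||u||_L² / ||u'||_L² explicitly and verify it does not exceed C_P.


||u||_L² / ||u'||_L² = 1/(6*π) < C_P = 1/(2*π).

u(x) = 7/2·sin(6*π·x), so u'(x) = 21*π*cos(6*π*x).
Writing u(x) = A·sin(kπx/L) with A = 7/2 and k = 3, use ∫_0^L sin²(kπx/L) dx = L/2 and ∫_0^L cos²(kπx/L) dx = L/2.
u² = 49/4·sin²(6*π·x) and (u')² = 441*π^2·cos²(6*π·x), and each of sin², cos² integrates to L/2 = 1/4 over (0, 1/2).
∫_0^1/2 u² dx = 49/16, so ||u||_L² = 7/4.
∫_0^1/2 (u')² dx = 441*π^2/4, so ||u'||_L² = 21*π/2.
Ratio ||u||_L² / ||u'||_L² = 1/(6*π).
Sharp Poincaré constant on H^1_0(0, 1/2) is C_P = L/π = 1/(2*π), achieved by sin(2*π·x).
This is the k = 3 harmonic; the ratio L/(kπ) is strictly less than C_P = L/π, consistent with the sharp inequality ||u||_L² ≤ C_P ||u'||_L².


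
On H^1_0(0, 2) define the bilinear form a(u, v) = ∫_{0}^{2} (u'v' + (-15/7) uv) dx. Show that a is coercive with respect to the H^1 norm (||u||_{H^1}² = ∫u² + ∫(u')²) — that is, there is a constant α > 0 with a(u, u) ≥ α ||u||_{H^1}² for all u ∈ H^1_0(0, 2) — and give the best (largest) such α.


α = (-60/7 + π^2)/(4 + π^2)

Coercivity of a(·,·) on H^1_0(0, 2) means a(u, u) ≥ α ||u||_{H^1}² for every u ∈ H^1_0.
The interval has length L = 2, and Poincaré/coercivity depend only on L. Here a(u, u) = ∫(u')² + (-15/7)·∫u².
Here c = -15/7 < 0 with |c| < (π/L)² = π^2/4, so coercivity still holds. The condition a(u,u) ≥ α||u||_{H^1}² reads (1−α)∫(u')² ≥ (α−c)∫u². Any admissible α is ≤ 1 (rapidly oscillating u have ∫u²/∫(u')² → 0), and α = 1 would force 0 ≥ (1−c)∫u², impossible since c < 1; so 1−α > 0. By the sharp Poincaré inequality on H^1_0 of an interval of length L, ∫(u')² ≥ (π/L)²∫u² with equality for the first sine mode sin(π(x−x₀)/L) (x₀ the left endpoint), so the inequality holds for all u iff (1−α)(π/L)² ≥ α − c, i.e. α ≤ ((π/L)² + c)/((π/L)² + 1) = (1 + c(L/π)²)/(1 + (L/π)²). (Direct route, valid since c ≤ 0: Poincaré gives c∫u² ≥ c(L/π)²∫(u')², so a(u,u) ≥ (1 + c(L/π)²)∫(u')², while ||u||_{H^1}² ≤ (1 + (L/π)²)∫(u')²; dividing yields the same α.) With (π/L)² = π^2/4 and c = -15/7, the largest admissible constant is α = ((π/L)² + c)/((π/L)² + 1).
Simplifying, α = (-60/7 + π^2)/(4 + π^2).


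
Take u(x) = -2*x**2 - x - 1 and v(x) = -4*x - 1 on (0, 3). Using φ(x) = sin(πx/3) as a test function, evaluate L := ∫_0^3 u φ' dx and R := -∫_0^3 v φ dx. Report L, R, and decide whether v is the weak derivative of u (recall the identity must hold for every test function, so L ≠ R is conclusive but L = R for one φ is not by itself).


LHS = 42/π, RHS = 42/π. Yes, v = u' weakly.

u(x) = -2*x**2 - x - 1, classical derivative u'(x) = -4*x - 1.
φ(x) = sin(πx/3), so φ'(x) = π*cos(π*x/3)/3.
Note φ(0) = φ(3) = 0, so the boundary term u·φ vanishes.
LHS = ∫_0^3 u(x) φ'(x) dx = ∫_0^3 (-2*π*x^2*cos(π*x/3)/3 - π*x*cos(π*x/3)/3 - π*cos(π*x/3)/3) dx. Term by term:
  ∫_0^3 -π*cos(π*x/3)/3 dx = 0;  ∫_0^3 -2*π*x^2*cos(π*x/3)/3 dx = 36/π;  ∫_0^3 -π*x*cos(π*x/3)/3 dx = 6/π.
Sum: 0 + 36/π + 6/π = 42/π.
So LHS = 42/π.
∫_0^3 v(x) φ(x) dx = ∫_0^3 (-4*x*sin(π*x/3) - sin(π*x/3)) dx. Term by term:
  ∫_0^3 -sin(π*x/3) dx = -6/π;  ∫_0^3 -4*x*sin(π*x/3) dx = -36/π.
Sum: -6/π − 36/π = -42/π.
So RHS = -∫_0^3 v(x) φ(x) dx = 42/π.
LHS = RHS, so the identity holds for this test φ.
Moreover u is smooth here and v(x) = u'(x) = -4*x - 1 pointwise, so the identity holds for every test function. Hence v is the weak derivative of u.


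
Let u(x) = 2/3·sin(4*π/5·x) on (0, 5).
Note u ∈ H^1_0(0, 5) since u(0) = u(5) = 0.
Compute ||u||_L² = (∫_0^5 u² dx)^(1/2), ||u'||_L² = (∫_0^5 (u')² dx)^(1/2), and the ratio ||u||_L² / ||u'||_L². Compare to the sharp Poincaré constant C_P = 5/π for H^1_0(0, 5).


||u||_L² / ||u'||_L² = 5/(4*π) < C_P = 5/π.

u(x) = 2/3·sin(4*π/5·x), so u'(x) = 8*π*cos(4*π*x/5)/15.
Writing u(x) = A·sin(kπx/L) with A = 2/3 and k = 4, use ∫_0^L sin²(kπx/L) dx = L/2 and ∫_0^L cos²(kπx/L) dx = L/2.
u² = 4/9·sin²(4*π/5·x) and (u')² = 64*π^2/225·cos²(4*π/5·x), and each of sin², cos² integrates to L/2 = 5/2 over (0, 5).
∫_0^5 u² dx = 10/9, so ||u||_L² = sqrt(10)/3.
∫_0^5 (u')² dx = 32*π^2/45, so ||u'||_L² = 4*sqrt(10)*π/15.
Ratio ||u||_L² / ||u'||_L² = 5/(4*π).
Sharp Poincaré constant on H^1_0(0, 5) is C_P = L/π = 5/π, achieved by sin(π/5·x).
This is the k = 4 harmonic; the ratio L/(kπ) is strictly less than C_P = L/π, consistent with the sharp inequality ||u||_L² ≤ C_P ||u'||_L².


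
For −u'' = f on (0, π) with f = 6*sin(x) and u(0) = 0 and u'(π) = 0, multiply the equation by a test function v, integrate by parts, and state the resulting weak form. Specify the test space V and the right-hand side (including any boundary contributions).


V = {v ∈ H^1(0, π) : v(0) = 0} (test functions vanish at x = 0 where u is specified); weak form: ∫_0^π u'v' dx = ∫_0^π (6*sin(x)) v dx for all v ∈ V.

Multiply both sides by a test function v and integrate from 0 to π:
  ∫_0^π −u''(x) v(x) dx = ∫_0^π f(x) v(x) dx.
Integrate the LHS by parts once:
  ∫_0^π −u'' v dx = −[u'(x) v(x)]_0^π + ∫_0^π u'(x) v'(x) dx.
Thus ∫_0^π u'(x) v'(x) dx = ∫_0^π f(x) v(x) dx + [u'(x) v(x)]_0^π.
Choose V so that boundary terms are either known or forced to vanish.
Mixed BC: u(0) = 0 (Dirichlet) and u'(π) = 0 (Neumann). Define V = {v ∈ H^1(0, π) : v(0) = 0}. Then [u' v]_0^π = u'(π)·v(π) − u'(0)·0 = 0.
Weak formulation: find u (satisfying any essential BC) such that ∫_0^π u'(x) v'(x) dx = ∫_0^π f v dx for all v ∈ V (Dirichlet at 0 absorbed into V; the Neumann datum at x = π is zero, so no boundary term remains).
Substituting f(x) = 6*sin(x), the right-hand side is ∫_0^π (6*sin(x)) v dx.


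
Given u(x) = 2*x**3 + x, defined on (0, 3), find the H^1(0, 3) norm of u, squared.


||u||_{H^1}^2 = 23196/7

The H^1 norm (squared) on an interval (0, L) is
  ||u||_{H^1}^2 = ∫_0^L u(x)^2 dx + ∫_0^L u'(x)^2 dx.
Compute u'(x) = 6*x**2 + 1.
Then u(x)^2 = 4*x**6 + 4*x**4 + x**2 and u'(x)^2 = 36*x**4 + 12*x**2 + 1.
Integrate each monomial from 0 to 3 using ∫_0^3 c·x^n dx = c·3^(n+1)/(n+1):
  ∫_0^3 u(x)^2 dx = ∫_0^3 (4*x^6 + 4*x^4 + x^2) dx. Term by term:
    ∫_0^3 4*x^6 dx = 8748/7;  ∫_0^3 4*x^4 dx = 972/5;  ∫_0^3 x^2 dx = 9.
  Sum: 8748/7 + 972/5 + 9 = 50859/35.
  ∫_0^3 u'(x)^2 dx = ∫_0^3 (36*x^4 + 12*x^2 + 1) dx. Term by term:
    ∫_0^3 36*x^4 dx = 8748/5;  ∫_0^3 12*x^2 dx = 108;  ∫_0^3 1 dx = 3.
  Sum: 8748/5 + 108 + 3 = 9303/5.
Adding: ||u||_{H^1}^2 = 50859/35 + 9303/5 = 23196/7.


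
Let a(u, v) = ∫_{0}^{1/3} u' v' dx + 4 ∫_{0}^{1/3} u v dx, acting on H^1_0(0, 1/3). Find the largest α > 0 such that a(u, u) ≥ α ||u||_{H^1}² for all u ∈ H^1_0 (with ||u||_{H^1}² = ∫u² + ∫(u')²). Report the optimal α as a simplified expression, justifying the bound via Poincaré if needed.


α = 1

Coercivity of a(·,·) on H^1_0(0, 1/3) means a(u, u) ≥ α ||u||_{H^1}² for every u ∈ H^1_0.
The interval has length L = 1/3, and Poincaré/coercivity depend only on L. Here a(u, u) = ∫(u')² + (4)·∫u².
Here c = 4 ≥ 1, so a(u,u) = ∫(u')² + c∫u² ≥ ∫(u')² + ∫u² = ||u||_{H^1}², i.e. α = 1 works. No larger α is possible: a(u,u) ≥ α||u||_{H^1}² means (1−α)∫(u')² ≥ (α−c)∫u², and for the modes u_n = sin(nπ(x−x₀)/L) (x₀ the left endpoint) one has ∫u_n²/∫(u_n')² = (L/(nπ))² → 0, so a(u_n,u_n)/||u_n||_{H^1}² → 1. Hence the optimal constant is α = 1.
Therefore α = 1.


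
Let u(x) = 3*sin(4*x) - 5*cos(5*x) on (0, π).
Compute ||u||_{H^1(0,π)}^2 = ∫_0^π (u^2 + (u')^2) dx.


||u||_{H^1(0,π)}^2 = 2080/3 + 803*π/2

u'(x) = 25*sin(5*x) + 12*cos(4*x).
Expand u² and (u')² and integrate term by term on (0, π), using: for integers n ≥ 1, ∫_0^π sin²(nx) dx = ∫_0^π cos²(nx) dx = π/2; for n ≠ n', ∫_0^π sin(nx)sin(n'x) dx = ∫_0^π cos(nx)cos(n'x) dx = 0; and by product-to-sum, ∫_0^π sin(nx)cos(n'x) dx = ½∫_0^π [sin((n+n')x) + sin((n−n')x)] dx, which is 0 when n+n' is even and 2n/(n²−n'²) when n+n' is odd (it need not vanish on (0, π)).
  u² squared terms: (-5)²·∫cos(5x)² dx = 25·π/2 = 25*π/2;  (3)²·∫sin(4x)² dx = 9·π/2 = 9*π/2.
  u² cross terms: 2·(-5)·(3)·∫cos(5x)·sin(4x) dx = -30·(-8/9) = 80/3.
  So ∫_0^π u² dx = 25*π/2 + 9*π/2 + 80/3 = 80/3 + 17*π.
  (u')² squared terms: (12)²·∫cos(4x)² dx = 144·π/2 = 72*π;  (25)²·∫sin(5x)² dx = 625·π/2 = 625*π/2.
  (u')² cross terms: 2·(12)·(25)·∫cos(4x)·sin(5x) dx = 600·(10/9) = 2000/3.
  So ∫_0^π (u')² dx = 72*π + 625*π/2 + 2000/3 = 2000/3 + 769*π/2.
||u||_{H^1}^2 = (80/3 + 17*π) + (2000/3 + 769*π/2) = 2080/3 + 803*π/2.


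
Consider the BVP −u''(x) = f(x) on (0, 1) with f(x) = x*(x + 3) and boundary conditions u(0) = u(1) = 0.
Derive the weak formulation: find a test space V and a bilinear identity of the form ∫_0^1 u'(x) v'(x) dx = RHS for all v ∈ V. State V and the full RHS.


V = H^1_0(0, 1) (so v(0) = v(1) = 0); weak form: ∫_0^1 u'v' dx = ∫_0^1 (x*(x + 3)) v dx for all v ∈ V.

Multiply both sides by a test function v and integrate from 0 to 1:
  ∫_0^1 −u''(x) v(x) dx = ∫_0^1 f(x) v(x) dx.
Integrate the LHS by parts once:
  ∫_0^1 −u'' v dx = −[u'(x) v(x)]_0^1 + ∫_0^1 u'(x) v'(x) dx.
Thus ∫_0^1 u'(x) v'(x) dx = ∫_0^1 f(x) v(x) dx + [u'(x) v(x)]_0^1.
Choose V so that boundary terms are either known or forced to vanish.
u is Dirichlet: u(0) = u(1) = 0. Let V = H^1_0(0, 1); then v(0) = v(1) = 0, and [u' v]_0^1 = 0.
Weak formulation: find u (satisfying any essential BC) such that ∫_0^1 u'(x) v'(x) dx = ∫_0^1 f v dx for all v ∈ V.
Substituting f(x) = x*(x + 3), the right-hand side is ∫_0^1 (x*(x + 3)) v dx.


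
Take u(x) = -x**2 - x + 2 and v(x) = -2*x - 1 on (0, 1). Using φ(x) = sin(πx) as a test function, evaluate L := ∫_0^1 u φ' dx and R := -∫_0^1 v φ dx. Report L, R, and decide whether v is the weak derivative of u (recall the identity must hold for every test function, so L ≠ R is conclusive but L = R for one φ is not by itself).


LHS = 4/π, RHS = 4/π. Yes, v = u' weakly.

u(x) = -x**2 - x + 2, classical derivative u'(x) = -2*x - 1.
φ(x) = sin(πx), so φ'(x) = π*cos(π*x).
Note φ(0) = φ(1) = 0, so the boundary term u·φ vanishes.
LHS = ∫_0^1 u(x) φ'(x) dx = ∫_0^1 (-π*x^2*cos(π*x) - π*x*cos(π*x) + 2*π*cos(π*x)) dx. Term by term:
  ∫_0^1 2*π*cos(π*x) dx = 0;  ∫_0^1 -π*x*cos(π*x) dx = 2/π;  ∫_0^1 -π*x^2*cos(π*x) dx = 2/π.
Sum: 0 + 2/π + 2/π = 4/π.
So LHS = 4/π.
∫_0^1 v(x) φ(x) dx = ∫_0^1 (-2*x*sin(π*x) - sin(π*x)) dx. Term by term:
  ∫_0^1 -sin(π*x) dx = -2/π;  ∫_0^1 -2*x*sin(π*x) dx = -2/π.
Sum: -2/π − 2/π = -4/π.
So RHS = -∫_0^1 v(x) φ(x) dx = 4/π.
LHS = RHS, so the identity holds for this test φ.
Moreover u is smooth here and v(x) = u'(x) = -2*x - 1 pointwise, so the identity holds for every test function. Hence v is the weak derivative of u.


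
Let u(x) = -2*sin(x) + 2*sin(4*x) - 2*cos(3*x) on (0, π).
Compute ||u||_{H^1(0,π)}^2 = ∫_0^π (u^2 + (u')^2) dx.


||u||_{H^1(0,π)}^2 = -640/7 + 58*π

u'(x) = 6*sin(3*x) - 2*cos(x) + 8*cos(4*x).
Expand u² and (u')² and integrate term by term on (0, π), using: for integers n ≥ 1, ∫_0^π sin²(nx) dx = ∫_0^π cos²(nx) dx = π/2; for n ≠ n', ∫_0^π sin(nx)sin(n'x) dx = ∫_0^π cos(nx)cos(n'x) dx = 0; and by product-to-sum, ∫_0^π sin(nx)cos(n'x) dx = ½∫_0^π [sin((n+n')x) + sin((n−n')x)] dx, which is 0 when n+n' is even and 2n/(n²−n'²) when n+n' is odd (it need not vanish on (0, π)).
  u² squared terms: (-2)²·∫cos(3x)² dx = 4·π/2 = 2*π;  (-2)²·∫sin(x)² dx = 4·π/2 = 2*π;  (2)²·∫sin(4x)² dx = 4·π/2 = 2*π.
  u² cross terms: 2·(-2)·(-2)·∫cos(3x)·sin(x) dx = 8·(0) = 0;  2·(-2)·(2)·∫cos(3x)·sin(4x) dx = -8·(8/7) = -64/7;  2·(-2)·(2)·∫sin(x)·sin(4x) dx = -8·(0) = 0.
  So ∫_0^π u² dx = 2*π + 2*π + 2*π + 0 − 64/7 + 0 = -64/7 + 6*π.
  (u')² squared terms: (-2)²·∫cos(x)² dx = 4·π/2 = 2*π;  (6)²·∫sin(3x)² dx = 36·π/2 = 18*π;  (8)²·∫cos(4x)² dx = 64·π/2 = 32*π.
  (u')² cross terms: 2·(-2)·(6)·∫cos(x)·sin(3x) dx = -24·(0) = 0;  2·(-2)·(8)·∫cos(x)·cos(4x) dx = -32·(0) = 0;  2·(6)·(8)·∫sin(3x)·cos(4x) dx = 96·(-6/7) = -576/7.
  So ∫_0^π (u')² dx = 2*π + 18*π + 32*π + 0 + 0 − 576/7 = -576/7 + 52*π.
||u||_{H^1}^2 = (-64/7 + 6*π) + (-576/7 + 52*π) = -640/7 + 58*π.
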